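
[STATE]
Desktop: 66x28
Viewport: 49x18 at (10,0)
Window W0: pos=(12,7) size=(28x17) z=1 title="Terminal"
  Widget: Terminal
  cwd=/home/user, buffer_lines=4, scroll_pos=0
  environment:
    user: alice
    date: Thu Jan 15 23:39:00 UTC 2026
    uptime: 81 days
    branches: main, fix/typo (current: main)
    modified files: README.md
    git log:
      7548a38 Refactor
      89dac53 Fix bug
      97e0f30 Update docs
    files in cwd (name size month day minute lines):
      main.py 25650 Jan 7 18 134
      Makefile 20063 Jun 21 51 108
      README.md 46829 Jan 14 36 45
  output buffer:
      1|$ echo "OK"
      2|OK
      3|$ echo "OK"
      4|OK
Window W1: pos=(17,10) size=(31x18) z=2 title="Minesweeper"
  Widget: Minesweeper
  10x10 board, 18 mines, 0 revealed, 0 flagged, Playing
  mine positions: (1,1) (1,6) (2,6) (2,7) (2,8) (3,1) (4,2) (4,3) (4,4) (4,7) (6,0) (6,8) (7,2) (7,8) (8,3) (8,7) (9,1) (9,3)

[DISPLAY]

                                                 
                                                 
                                                 
                                                 
                                                 
                                                 
                                                 
  ┏━━━━━━━━━━━━━━━━━━━━━━━━━━┓                   
  ┃ Terminal                 ┃                   
  ┠──────────────────────────┨                   
  ┃$ ec┏━━━━━━━━━━━━━━━━━━━━━━━━━━━━━┓           
  ┃OK  ┃ Minesweeper                 ┃           
  ┃$ ec┠─────────────────────────────┨           
  ┃OK  ┃■■■■■■■■■■                   ┃           
  ┃$ █ ┃■■■■■■■■■■                   ┃           
  ┃    ┃■■■■■■■■■■                   ┃           
  ┃    ┃■■■■■■■■■■                   ┃           
  ┃    ┃■■■■■■■■■■                   ┃           


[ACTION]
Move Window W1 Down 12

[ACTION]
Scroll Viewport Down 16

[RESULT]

  ┃$ ec┏━━━━━━━━━━━━━━━━━━━━━━━━━━━━━┓           
  ┃OK  ┃ Minesweeper                 ┃           
  ┃$ ec┠─────────────────────────────┨           
  ┃OK  ┃■■■■■■■■■■                   ┃           
  ┃$ █ ┃■■■■■■■■■■                   ┃           
  ┃    ┃■■■■■■■■■■                   ┃           
  ┃    ┃■■■■■■■■■■                   ┃           
  ┃    ┃■■■■■■■■■■                   ┃           
  ┃    ┃■■■■■■■■■■                   ┃           
  ┃    ┃■■■■■■■■■■                   ┃           
  ┃    ┃■■■■■■■■■■                   ┃           
  ┃    ┃■■■■■■■■■■                   ┃           
  ┃    ┃■■■■■■■■■■                   ┃           
  ┗━━━━┃                             ┃           
       ┃                             ┃           
       ┃                             ┃           
       ┃                             ┃           
       ┗━━━━━━━━━━━━━━━━━━━━━━━━━━━━━┛           


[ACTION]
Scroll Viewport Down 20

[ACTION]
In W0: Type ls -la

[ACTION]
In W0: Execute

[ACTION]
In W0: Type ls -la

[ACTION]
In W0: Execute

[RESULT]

  ┃$ ec┏━━━━━━━━━━━━━━━━━━━━━━━━━━━━━┓           
  ┃OK  ┃ Minesweeper                 ┃           
  ┃$ ec┠─────────────────────────────┨           
  ┃OK  ┃■■■■■■■■■■                   ┃           
  ┃$ ls┃■■■■■■■■■■                   ┃           
  ┃-rw-┃■■■■■■■■■■                   ┃           
  ┃-rw-┃■■■■■■■■■■                   ┃           
  ┃-rw-┃■■■■■■■■■■                   ┃           
  ┃$ ls┃■■■■■■■■■■                   ┃           
  ┃-rw-┃■■■■■■■■■■                   ┃           
  ┃-rw-┃■■■■■■■■■■                   ┃           
  ┃-rw-┃■■■■■■■■■■                   ┃           
  ┃$ █ ┃■■■■■■■■■■                   ┃           
  ┗━━━━┃                             ┃           
       ┃                             ┃           
       ┃                             ┃           
       ┃                             ┃           
       ┗━━━━━━━━━━━━━━━━━━━━━━━━━━━━━┛           


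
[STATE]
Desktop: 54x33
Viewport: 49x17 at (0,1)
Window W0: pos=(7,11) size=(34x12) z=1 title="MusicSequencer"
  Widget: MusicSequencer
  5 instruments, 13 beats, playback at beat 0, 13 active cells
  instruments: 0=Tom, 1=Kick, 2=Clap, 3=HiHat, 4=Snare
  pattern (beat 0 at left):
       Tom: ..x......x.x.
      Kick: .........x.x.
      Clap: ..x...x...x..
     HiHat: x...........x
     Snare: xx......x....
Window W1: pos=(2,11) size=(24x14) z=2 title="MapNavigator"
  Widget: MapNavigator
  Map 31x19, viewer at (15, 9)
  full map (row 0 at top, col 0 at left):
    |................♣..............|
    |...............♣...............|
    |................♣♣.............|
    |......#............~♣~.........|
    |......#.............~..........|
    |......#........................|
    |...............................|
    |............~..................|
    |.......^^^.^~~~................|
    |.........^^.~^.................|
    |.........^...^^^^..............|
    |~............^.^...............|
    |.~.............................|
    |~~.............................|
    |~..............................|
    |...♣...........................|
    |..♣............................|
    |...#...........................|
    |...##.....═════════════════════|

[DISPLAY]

                                                 
                                                 
                                                 
                                                 
                                                 
                                                 
                                                 
                                                 
                                                 
                                                 
  ┏━━━━━━━━━━━━━━━━━━━━━━┓━━━━━━━━━━━━━━┓        
  ┃ MapNavigator         ┃              ┃        
  ┠──────────────────────┨──────────────┨        
  ┃..#.............~.....┃2             ┃        
  ┃..#...................┃·             ┃        
  ┃......................┃·             ┃        
  ┃........~.............┃·             ┃        


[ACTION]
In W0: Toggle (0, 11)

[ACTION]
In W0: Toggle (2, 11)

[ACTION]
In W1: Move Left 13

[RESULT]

                                                 
                                                 
                                                 
                                                 
                                                 
                                                 
                                                 
                                                 
                                                 
                                                 
  ┏━━━━━━━━━━━━━━━━━━━━━━┓━━━━━━━━━━━━━━┓        
  ┃ MapNavigator         ┃              ┃        
  ┠──────────────────────┨──────────────┨        
  ┃         ......#......┃2             ┃        
  ┃         ......#......┃·             ┃        
  ┃         .............┃·             ┃        
  ┃         ............~┃·             ┃        


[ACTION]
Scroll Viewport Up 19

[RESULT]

                                                 
                                                 
                                                 
                                                 
                                                 
                                                 
                                                 
                                                 
                                                 
                                                 
                                                 
  ┏━━━━━━━━━━━━━━━━━━━━━━┓━━━━━━━━━━━━━━┓        
  ┃ MapNavigator         ┃              ┃        
  ┠──────────────────────┨──────────────┨        
  ┃         ......#......┃2             ┃        
  ┃         ......#......┃·             ┃        
  ┃         .............┃·             ┃        


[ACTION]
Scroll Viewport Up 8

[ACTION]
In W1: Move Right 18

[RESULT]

                                                 
                                                 
                                                 
                                                 
                                                 
                                                 
                                                 
                                                 
                                                 
                                                 
                                                 
  ┏━━━━━━━━━━━━━━━━━━━━━━┓━━━━━━━━━━━━━━┓        
  ┃ MapNavigator         ┃              ┃        
  ┠──────────────────────┨──────────────┨        
  ┃...........~..........┃2             ┃        
  ┃......................┃·             ┃        
  ┃......................┃·             ┃        


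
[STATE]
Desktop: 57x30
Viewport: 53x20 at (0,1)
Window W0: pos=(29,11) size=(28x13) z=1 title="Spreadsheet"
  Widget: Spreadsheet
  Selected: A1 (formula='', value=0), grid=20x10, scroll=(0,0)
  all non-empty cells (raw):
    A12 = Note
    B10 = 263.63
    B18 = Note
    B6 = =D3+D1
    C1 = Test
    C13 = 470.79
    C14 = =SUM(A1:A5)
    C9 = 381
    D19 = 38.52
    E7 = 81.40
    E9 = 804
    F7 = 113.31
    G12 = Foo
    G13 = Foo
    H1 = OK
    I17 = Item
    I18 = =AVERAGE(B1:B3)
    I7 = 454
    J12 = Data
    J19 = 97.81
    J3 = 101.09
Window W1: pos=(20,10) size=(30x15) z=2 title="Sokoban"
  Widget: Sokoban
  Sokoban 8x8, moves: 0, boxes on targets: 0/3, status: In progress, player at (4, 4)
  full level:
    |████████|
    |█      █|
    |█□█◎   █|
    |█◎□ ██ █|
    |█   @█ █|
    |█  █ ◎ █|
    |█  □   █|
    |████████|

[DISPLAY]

                                                     
                                                     
                                                     
                                                     
                                                     
                                                     
                                                     
                                                     
                                                     
                    ┏━━━━━━━━━━━━━━━━━━━━━━━━━━━━┓   
                    ┃ Sokoban                    ┃━━━
                    ┠────────────────────────────┨   
                    ┃████████                    ┃───
                    ┃█      █                    ┃   
                    ┃█□█◎   █                    ┃   
                    ┃█◎□ ██ █                    ┃---
                    ┃█   @█ █                    ┃Tes
                    ┃█  █ ◎ █                    ┃   
                    ┃█  □   █                    ┃   
                    ┃████████                    ┃   


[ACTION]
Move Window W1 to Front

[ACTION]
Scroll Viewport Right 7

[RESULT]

                                                     
                                                     
                                                     
                                                     
                                                     
                                                     
                                                     
                                                     
                                                     
                ┏━━━━━━━━━━━━━━━━━━━━━━━━━━━━┓       
                ┃ Sokoban                    ┃━━━━━━┓
                ┠────────────────────────────┨      ┃
                ┃████████                    ┃──────┨
                ┃█      █                    ┃      ┃
                ┃█□█◎   █                    ┃   C  ┃
                ┃█◎□ ██ █                    ┃------┃
                ┃█   @█ █                    ┃Test  ┃
                ┃█  █ ◎ █                    ┃      ┃
                ┃█  □   █                    ┃      ┃
                ┃████████                    ┃      ┃


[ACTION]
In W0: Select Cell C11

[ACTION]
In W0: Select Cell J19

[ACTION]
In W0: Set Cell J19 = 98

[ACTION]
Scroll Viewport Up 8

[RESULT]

                                                     
                                                     
                                                     
                                                     
                                                     
                                                     
                                                     
                                                     
                                                     
                                                     
                ┏━━━━━━━━━━━━━━━━━━━━━━━━━━━━┓       
                ┃ Sokoban                    ┃━━━━━━┓
                ┠────────────────────────────┨      ┃
                ┃████████                    ┃──────┨
                ┃█      █                    ┃      ┃
                ┃█□█◎   █                    ┃   C  ┃
                ┃█◎□ ██ █                    ┃------┃
                ┃█   @█ █                    ┃Test  ┃
                ┃█  █ ◎ █                    ┃      ┃
                ┃█  □   █                    ┃      ┃


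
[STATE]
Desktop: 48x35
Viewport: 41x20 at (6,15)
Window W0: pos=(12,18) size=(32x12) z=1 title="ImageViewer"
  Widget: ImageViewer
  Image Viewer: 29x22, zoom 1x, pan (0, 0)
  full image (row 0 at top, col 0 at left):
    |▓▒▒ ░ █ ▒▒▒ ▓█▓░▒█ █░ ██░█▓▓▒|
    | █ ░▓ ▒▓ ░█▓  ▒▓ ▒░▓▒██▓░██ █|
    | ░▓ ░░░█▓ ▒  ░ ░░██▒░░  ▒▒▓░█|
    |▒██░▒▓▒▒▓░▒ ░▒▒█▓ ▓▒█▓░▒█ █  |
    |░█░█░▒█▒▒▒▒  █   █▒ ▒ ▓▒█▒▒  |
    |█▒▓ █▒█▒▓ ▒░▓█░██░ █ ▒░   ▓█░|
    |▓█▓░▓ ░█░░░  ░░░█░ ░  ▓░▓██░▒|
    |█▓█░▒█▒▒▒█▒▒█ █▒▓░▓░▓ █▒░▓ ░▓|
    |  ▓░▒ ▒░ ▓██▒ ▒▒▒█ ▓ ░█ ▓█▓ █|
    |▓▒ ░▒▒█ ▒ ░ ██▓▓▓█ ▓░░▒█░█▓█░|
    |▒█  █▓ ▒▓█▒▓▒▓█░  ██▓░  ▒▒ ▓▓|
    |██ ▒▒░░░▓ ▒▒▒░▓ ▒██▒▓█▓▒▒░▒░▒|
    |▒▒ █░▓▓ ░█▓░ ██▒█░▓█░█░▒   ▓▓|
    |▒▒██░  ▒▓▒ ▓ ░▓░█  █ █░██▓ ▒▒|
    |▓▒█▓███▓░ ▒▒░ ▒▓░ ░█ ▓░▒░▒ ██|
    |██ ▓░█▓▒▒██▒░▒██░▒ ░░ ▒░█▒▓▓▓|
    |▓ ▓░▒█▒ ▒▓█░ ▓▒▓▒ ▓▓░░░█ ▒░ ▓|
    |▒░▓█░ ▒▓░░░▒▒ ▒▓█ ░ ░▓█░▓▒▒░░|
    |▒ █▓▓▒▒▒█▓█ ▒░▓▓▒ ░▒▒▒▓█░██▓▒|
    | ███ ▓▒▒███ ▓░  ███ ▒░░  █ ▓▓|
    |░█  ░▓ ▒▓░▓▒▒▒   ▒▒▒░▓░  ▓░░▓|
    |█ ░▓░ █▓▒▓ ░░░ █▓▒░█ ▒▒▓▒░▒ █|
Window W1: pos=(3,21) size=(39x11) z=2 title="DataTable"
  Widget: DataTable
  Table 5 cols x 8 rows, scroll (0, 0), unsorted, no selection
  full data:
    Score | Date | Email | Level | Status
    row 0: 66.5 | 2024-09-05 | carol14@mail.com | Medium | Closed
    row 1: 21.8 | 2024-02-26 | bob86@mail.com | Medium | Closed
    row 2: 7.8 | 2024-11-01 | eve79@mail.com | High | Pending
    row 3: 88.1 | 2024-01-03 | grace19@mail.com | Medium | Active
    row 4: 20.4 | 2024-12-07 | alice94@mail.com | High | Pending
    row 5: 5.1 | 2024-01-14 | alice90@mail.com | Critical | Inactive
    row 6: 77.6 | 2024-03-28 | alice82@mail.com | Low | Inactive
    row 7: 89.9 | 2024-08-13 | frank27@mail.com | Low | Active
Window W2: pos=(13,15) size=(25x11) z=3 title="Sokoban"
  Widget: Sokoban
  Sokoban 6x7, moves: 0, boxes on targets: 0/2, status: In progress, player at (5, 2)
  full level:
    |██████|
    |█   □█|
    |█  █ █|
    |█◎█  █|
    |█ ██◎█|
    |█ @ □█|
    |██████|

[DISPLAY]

       ┏━━━━━━━━━━━━━━━━━━━━━━━┓         
       ┃ Sokoban               ┃         
       ┠───────────────────────┨         
      ┏┃██████                 ┃━━━━━┓   
      ┃┃█   □█                 ┃     ┃   
      ┠┃█  █ █                 ┃─────┨   
━━━━━━━┃█◎█  █                 ┃━━━┓ ┃   
ataTabl┃█ ██◎█                 ┃   ┃ ┃   
───────┃█ @ □█                 ┃───┨ ┃   
ore│Dat┃██████                 ┃Lev┃ ┃   
───┼───┗━━━━━━━━━━━━━━━━━━━━━━━┛───┃ ┃   
.5 │2024-09-05│carol14@mail.com│Med┃ ┃   
.8 │2024-02-26│bob86@mail.com  │Med┃ ┃   
8  │2024-11-01│eve79@mail.com  │Hig┃ ┃   
.1 │2024-01-03│grace19@mail.com│Med┃━┛   
.4 │2024-12-07│alice94@mail.com│Hig┃     
━━━━━━━━━━━━━━━━━━━━━━━━━━━━━━━━━━━┛     
                                         
                                         
                                         


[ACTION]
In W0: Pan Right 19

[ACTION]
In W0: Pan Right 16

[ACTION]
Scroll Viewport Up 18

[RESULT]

                                         
                                         
                                         
                                         
                                         
                                         
                                         
                                         
                                         
                                         
                                         
                                         
                                         
                                         
                                         
       ┏━━━━━━━━━━━━━━━━━━━━━━━┓         
       ┃ Sokoban               ┃         
       ┠───────────────────────┨         
      ┏┃██████                 ┃━━━━━┓   
      ┃┃█   □█                 ┃     ┃   


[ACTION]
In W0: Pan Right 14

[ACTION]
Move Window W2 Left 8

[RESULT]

                                         
                                         
                                         
                                         
                                         
                                         
                                         
                                         
                                         
                                         
                                         
                                         
                                         
                                         
                                         
━━━━━━━━━━━━━━━━━━━━━━━┓                 
 Sokoban               ┃                 
───────────────────────┨                 
██████                 ┃━━━━━━━━━━━━━┓   
█   □█                 ┃             ┃   


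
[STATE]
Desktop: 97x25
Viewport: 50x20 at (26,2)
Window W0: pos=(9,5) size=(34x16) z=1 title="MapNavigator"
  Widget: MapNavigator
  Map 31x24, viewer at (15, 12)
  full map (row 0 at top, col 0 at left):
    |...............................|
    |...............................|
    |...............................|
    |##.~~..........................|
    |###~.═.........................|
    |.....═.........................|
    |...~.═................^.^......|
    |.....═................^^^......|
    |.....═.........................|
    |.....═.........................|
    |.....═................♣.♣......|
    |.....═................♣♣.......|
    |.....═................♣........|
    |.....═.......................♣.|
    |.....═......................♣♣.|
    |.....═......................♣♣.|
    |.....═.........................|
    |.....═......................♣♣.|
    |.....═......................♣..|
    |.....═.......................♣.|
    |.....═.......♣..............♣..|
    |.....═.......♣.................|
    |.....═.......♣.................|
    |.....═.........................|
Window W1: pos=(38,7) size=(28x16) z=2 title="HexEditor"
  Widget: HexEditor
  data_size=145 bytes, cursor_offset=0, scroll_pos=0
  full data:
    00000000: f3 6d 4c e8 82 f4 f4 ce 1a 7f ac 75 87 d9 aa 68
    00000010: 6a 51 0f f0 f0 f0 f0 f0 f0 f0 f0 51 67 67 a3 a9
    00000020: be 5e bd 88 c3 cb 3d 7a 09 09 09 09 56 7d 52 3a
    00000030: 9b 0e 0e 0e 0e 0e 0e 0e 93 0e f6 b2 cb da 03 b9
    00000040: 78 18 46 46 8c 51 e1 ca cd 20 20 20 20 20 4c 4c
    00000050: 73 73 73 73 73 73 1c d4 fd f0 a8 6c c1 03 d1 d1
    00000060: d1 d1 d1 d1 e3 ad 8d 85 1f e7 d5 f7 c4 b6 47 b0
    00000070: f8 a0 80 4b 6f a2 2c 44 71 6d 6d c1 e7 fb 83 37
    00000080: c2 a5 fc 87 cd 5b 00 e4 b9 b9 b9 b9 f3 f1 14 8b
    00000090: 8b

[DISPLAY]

                                                  
                                                  
                                                  
━━━━━━━━━━━━━━━━┓                                 
                ┃                                 
────────────┏━━━━━━━━━━━━━━━━━━━━━━━━━━┓          
.......^.^..┃ HexEditor                ┃          
.......^^^..┠──────────────────────────┨          
............┃00000000  F3 6d 4c e8 82 f┃          
............┃00000010  6a 51 0f f0 f0 f┃          
.......♣.♣..┃00000020  be 5e bd 88 c3 c┃          
.......♣♣...┃00000030  9b 0e 0e 0e 0e 0┃          
@......♣....┃00000040  78 18 46 46 8c 5┃          
............┃00000050  73 73 73 73 73 7┃          
............┃00000060  d1 d1 d1 d1 e3 a┃          
............┃00000070  f8 a0 80 4b 6f a┃          
............┃00000080  c2 a5 fc 87 cd 5┃          
............┃00000090  8b              ┃          
━━━━━━━━━━━━┃                          ┃          
            ┃                          ┃          


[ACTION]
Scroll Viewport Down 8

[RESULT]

━━━━━━━━━━━━━━━━┓                                 
                ┃                                 
────────────┏━━━━━━━━━━━━━━━━━━━━━━━━━━┓          
.......^.^..┃ HexEditor                ┃          
.......^^^..┠──────────────────────────┨          
............┃00000000  F3 6d 4c e8 82 f┃          
............┃00000010  6a 51 0f f0 f0 f┃          
.......♣.♣..┃00000020  be 5e bd 88 c3 c┃          
.......♣♣...┃00000030  9b 0e 0e 0e 0e 0┃          
@......♣....┃00000040  78 18 46 46 8c 5┃          
............┃00000050  73 73 73 73 73 7┃          
............┃00000060  d1 d1 d1 d1 e3 a┃          
............┃00000070  f8 a0 80 4b 6f a┃          
............┃00000080  c2 a5 fc 87 cd 5┃          
............┃00000090  8b              ┃          
━━━━━━━━━━━━┃                          ┃          
            ┃                          ┃          
            ┗━━━━━━━━━━━━━━━━━━━━━━━━━━┛          
                                                  
                                                  


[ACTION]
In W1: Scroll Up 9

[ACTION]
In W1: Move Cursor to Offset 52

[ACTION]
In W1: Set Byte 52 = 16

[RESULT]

━━━━━━━━━━━━━━━━┓                                 
                ┃                                 
────────────┏━━━━━━━━━━━━━━━━━━━━━━━━━━┓          
.......^.^..┃ HexEditor                ┃          
.......^^^..┠──────────────────────────┨          
............┃00000000  f3 6d 4c e8 82 f┃          
............┃00000010  6a 51 0f f0 f0 f┃          
.......♣.♣..┃00000020  be 5e bd 88 c3 c┃          
.......♣♣...┃00000030  9b 0e 0e 0e 16 0┃          
@......♣....┃00000040  78 18 46 46 8c 5┃          
............┃00000050  73 73 73 73 73 7┃          
............┃00000060  d1 d1 d1 d1 e3 a┃          
............┃00000070  f8 a0 80 4b 6f a┃          
............┃00000080  c2 a5 fc 87 cd 5┃          
............┃00000090  8b              ┃          
━━━━━━━━━━━━┃                          ┃          
            ┃                          ┃          
            ┗━━━━━━━━━━━━━━━━━━━━━━━━━━┛          
                                                  
                                                  


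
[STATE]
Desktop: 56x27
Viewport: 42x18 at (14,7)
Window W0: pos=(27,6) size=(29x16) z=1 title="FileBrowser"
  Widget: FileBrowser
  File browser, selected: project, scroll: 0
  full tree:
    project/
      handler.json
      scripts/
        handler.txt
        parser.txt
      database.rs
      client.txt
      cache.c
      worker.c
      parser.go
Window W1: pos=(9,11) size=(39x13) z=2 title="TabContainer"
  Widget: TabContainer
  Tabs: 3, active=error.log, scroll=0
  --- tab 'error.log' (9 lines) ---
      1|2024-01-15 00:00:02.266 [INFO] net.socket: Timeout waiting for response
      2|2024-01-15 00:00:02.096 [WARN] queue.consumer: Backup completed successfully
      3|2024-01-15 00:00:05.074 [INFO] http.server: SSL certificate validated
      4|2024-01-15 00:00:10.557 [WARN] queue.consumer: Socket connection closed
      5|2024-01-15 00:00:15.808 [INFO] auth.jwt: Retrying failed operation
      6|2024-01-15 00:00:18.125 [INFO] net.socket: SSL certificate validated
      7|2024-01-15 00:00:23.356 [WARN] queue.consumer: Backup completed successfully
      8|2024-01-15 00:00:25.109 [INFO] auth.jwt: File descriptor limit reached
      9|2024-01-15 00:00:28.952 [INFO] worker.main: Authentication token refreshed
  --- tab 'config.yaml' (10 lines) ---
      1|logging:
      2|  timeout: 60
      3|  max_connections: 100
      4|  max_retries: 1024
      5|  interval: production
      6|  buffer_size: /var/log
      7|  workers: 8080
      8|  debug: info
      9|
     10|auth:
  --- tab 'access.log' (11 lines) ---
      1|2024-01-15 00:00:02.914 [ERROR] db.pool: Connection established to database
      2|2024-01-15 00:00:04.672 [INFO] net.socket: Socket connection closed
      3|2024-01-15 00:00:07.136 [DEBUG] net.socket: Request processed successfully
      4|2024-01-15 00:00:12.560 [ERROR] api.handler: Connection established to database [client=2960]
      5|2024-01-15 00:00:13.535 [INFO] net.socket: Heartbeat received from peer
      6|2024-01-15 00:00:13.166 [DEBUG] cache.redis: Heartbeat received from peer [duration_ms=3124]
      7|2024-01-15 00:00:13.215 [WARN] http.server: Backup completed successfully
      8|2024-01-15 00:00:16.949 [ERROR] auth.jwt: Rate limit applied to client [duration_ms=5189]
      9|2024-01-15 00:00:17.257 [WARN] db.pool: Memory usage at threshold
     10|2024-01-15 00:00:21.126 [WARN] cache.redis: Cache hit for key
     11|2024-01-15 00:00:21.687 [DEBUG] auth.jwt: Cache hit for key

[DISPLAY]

             ┃ FileBrowser               ┃
             ┠───────────────────────────┨
             ┃> [-] project/             ┃
             ┃    handler.json           ┃
━━━━━━━━━━━━━━━━━━━━━━━━━━━━━━━━━┓       ┃
Container                        ┃       ┃
─────────────────────────────────┨       ┃
or.log]│ config.yaml │ access.log┃       ┃
─────────────────────────────────┃       ┃
-01-15 00:00:02.266 [INFO] net.so┃       ┃
-01-15 00:00:02.096 [WARN] queue.┃       ┃
-01-15 00:00:05.074 [INFO] http.s┃       ┃
-01-15 00:00:10.557 [WARN] queue.┃       ┃
-01-15 00:00:15.808 [INFO] auth.j┃       ┃
-01-15 00:00:18.125 [INFO] net.so┃━━━━━━━┛
-01-15 00:00:23.356 [WARN] queue.┃        
━━━━━━━━━━━━━━━━━━━━━━━━━━━━━━━━━┛        
                                          


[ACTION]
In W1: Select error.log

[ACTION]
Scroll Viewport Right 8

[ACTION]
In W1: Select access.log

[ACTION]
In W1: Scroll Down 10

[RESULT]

             ┃ FileBrowser               ┃
             ┠───────────────────────────┨
             ┃> [-] project/             ┃
             ┃    handler.json           ┃
━━━━━━━━━━━━━━━━━━━━━━━━━━━━━━━━━┓       ┃
Container                        ┃       ┃
─────────────────────────────────┨       ┃
or.log │ config.yaml │[access.log┃       ┃
─────────────────────────────────┃       ┃
-01-15 00:00:21.687 [DEBUG] auth.┃       ┃
                                 ┃       ┃
                                 ┃       ┃
                                 ┃       ┃
                                 ┃       ┃
                                 ┃━━━━━━━┛
                                 ┃        
━━━━━━━━━━━━━━━━━━━━━━━━━━━━━━━━━┛        
                                          


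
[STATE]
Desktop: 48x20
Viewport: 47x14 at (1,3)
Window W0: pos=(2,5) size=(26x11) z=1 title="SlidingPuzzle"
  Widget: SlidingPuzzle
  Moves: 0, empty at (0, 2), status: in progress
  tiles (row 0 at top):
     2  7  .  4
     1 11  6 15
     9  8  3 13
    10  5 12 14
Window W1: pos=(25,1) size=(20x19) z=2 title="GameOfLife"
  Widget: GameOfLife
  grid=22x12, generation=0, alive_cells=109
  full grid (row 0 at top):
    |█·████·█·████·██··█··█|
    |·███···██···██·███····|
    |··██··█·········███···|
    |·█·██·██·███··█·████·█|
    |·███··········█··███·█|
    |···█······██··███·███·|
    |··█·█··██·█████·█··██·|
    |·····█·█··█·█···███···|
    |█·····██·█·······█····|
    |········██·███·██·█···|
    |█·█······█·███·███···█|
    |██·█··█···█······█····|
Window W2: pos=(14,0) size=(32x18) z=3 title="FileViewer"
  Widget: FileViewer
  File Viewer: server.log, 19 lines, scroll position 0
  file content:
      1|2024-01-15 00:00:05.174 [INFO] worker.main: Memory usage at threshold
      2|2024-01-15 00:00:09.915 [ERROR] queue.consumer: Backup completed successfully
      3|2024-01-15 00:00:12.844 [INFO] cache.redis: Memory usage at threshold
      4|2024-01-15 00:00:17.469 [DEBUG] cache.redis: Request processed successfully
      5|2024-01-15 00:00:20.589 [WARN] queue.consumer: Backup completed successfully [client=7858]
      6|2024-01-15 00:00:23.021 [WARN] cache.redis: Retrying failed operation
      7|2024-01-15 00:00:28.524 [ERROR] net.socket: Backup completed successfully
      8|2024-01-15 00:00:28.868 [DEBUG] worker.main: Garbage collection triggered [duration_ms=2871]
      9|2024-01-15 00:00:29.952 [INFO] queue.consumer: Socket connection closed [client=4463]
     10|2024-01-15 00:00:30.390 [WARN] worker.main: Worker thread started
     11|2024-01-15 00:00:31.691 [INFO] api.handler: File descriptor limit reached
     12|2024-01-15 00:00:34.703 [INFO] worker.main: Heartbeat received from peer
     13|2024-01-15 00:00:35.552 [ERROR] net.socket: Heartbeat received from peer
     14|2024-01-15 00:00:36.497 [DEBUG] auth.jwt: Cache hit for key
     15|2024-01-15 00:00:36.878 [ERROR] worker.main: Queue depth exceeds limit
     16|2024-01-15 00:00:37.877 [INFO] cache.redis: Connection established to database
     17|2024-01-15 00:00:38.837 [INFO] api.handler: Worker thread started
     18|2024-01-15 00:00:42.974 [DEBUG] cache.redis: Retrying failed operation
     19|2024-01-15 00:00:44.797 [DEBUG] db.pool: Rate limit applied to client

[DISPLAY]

             ┃2024-01-15 00:00:05.174 [INFO▲┃  
             ┃2024-01-15 00:00:09.915 [ERRO█┃  
 ┏━━━━━━━━━━━┃2024-01-15 00:00:12.844 [INFO░┃  
 ┃ SlidingPuz┃2024-01-15 00:00:17.469 [DEBU░┃  
 ┠───────────┃2024-01-15 00:00:20.589 [WARN░┃  
 ┃┌────┬────┬┃2024-01-15 00:00:23.021 [WARN░┃  
 ┃│  2 │  7 │┃2024-01-15 00:00:28.524 [ERRO░┃  
 ┃├────┼────┼┃2024-01-15 00:00:28.868 [DEBU░┃  
 ┃│  1 │ 11 │┃2024-01-15 00:00:29.952 [INFO░┃  
 ┃├────┼────┼┃2024-01-15 00:00:30.390 [WARN░┃  
 ┃│  9 │  8 │┃2024-01-15 00:00:31.691 [INFO░┃  
 ┃├────┼────┼┃2024-01-15 00:00:34.703 [INFO░┃  
 ┗━━━━━━━━━━━┃2024-01-15 00:00:35.552 [ERRO░┃  
             ┃2024-01-15 00:00:36.497 [DEBU▼┃  


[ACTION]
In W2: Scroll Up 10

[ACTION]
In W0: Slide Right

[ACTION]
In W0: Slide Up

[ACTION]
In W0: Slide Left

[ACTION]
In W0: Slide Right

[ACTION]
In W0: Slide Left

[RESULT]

             ┃2024-01-15 00:00:05.174 [INFO▲┃  
             ┃2024-01-15 00:00:09.915 [ERRO█┃  
 ┏━━━━━━━━━━━┃2024-01-15 00:00:12.844 [INFO░┃  
 ┃ SlidingPuz┃2024-01-15 00:00:17.469 [DEBU░┃  
 ┠───────────┃2024-01-15 00:00:20.589 [WARN░┃  
 ┃┌────┬────┬┃2024-01-15 00:00:23.021 [WARN░┃  
 ┃│  2 │ 11 │┃2024-01-15 00:00:28.524 [ERRO░┃  
 ┃├────┼────┼┃2024-01-15 00:00:28.868 [DEBU░┃  
 ┃│  1 │  6 │┃2024-01-15 00:00:29.952 [INFO░┃  
 ┃├────┼────┼┃2024-01-15 00:00:30.390 [WARN░┃  
 ┃│  9 │  8 │┃2024-01-15 00:00:31.691 [INFO░┃  
 ┃├────┼────┼┃2024-01-15 00:00:34.703 [INFO░┃  
 ┗━━━━━━━━━━━┃2024-01-15 00:00:35.552 [ERRO░┃  
             ┃2024-01-15 00:00:36.497 [DEBU▼┃  


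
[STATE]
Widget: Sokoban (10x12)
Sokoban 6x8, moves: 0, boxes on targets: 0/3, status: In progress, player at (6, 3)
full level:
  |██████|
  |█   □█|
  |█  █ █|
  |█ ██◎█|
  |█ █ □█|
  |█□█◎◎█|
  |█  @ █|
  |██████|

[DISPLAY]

██████    
█   □█    
█  █ █    
█ ██◎█    
█ █ □█    
█□█◎◎█    
█  @ █    
██████    
Moves: 0  
          
          
          


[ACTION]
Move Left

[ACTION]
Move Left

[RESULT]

██████    
█   □█    
█  █ █    
█ ██◎█    
█ █ □█    
█□█◎◎█    
█@   █    
██████    
Moves: 2  
          
          
          


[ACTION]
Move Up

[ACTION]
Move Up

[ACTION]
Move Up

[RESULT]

██████    
█   □█    
█□ █ █    
█@██◎█    
█ █ □█    
█ █◎◎█    
█    █    
██████    
Moves: 5  
          
          
          


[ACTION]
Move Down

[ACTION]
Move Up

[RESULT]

██████    
█   □█    
█□ █ █    
█@██◎█    
█ █ □█    
█ █◎◎█    
█    █    
██████    
Moves: 7  
          
          
          


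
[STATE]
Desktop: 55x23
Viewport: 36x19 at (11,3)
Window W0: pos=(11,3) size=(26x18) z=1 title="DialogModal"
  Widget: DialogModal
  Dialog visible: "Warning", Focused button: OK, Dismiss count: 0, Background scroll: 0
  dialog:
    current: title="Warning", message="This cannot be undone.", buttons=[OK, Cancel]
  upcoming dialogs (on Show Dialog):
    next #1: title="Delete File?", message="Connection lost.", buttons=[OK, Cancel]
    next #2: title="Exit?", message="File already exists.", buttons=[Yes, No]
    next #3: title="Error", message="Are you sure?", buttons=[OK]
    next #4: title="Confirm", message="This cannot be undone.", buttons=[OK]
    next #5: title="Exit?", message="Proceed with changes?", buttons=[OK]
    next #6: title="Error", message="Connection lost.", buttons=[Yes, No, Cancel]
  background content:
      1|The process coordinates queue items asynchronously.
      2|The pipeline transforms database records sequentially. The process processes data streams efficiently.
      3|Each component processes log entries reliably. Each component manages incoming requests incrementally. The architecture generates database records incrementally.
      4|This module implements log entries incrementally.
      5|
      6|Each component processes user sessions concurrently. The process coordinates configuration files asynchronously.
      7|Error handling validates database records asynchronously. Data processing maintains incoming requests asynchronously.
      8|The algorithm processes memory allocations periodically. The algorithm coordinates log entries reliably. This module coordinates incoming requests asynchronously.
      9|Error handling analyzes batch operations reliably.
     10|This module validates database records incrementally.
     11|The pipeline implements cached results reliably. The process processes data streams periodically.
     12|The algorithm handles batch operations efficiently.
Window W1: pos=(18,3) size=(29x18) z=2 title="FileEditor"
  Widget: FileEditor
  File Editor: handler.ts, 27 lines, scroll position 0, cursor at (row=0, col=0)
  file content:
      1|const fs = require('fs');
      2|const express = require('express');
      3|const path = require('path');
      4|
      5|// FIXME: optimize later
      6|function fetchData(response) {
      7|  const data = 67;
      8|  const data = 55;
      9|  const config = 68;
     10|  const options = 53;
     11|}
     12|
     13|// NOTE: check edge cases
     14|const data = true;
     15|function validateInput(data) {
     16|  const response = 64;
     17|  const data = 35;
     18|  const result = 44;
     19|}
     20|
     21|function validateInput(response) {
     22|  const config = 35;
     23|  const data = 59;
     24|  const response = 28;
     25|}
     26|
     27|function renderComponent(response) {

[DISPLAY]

┏━━━━━━┏━━━━━━━━━━━━━━━━━━━━━━━━━━━┓
┃ Dialo┃ FileEditor                ┃
┠──────┠───────────────────────────┨
┃The pr┃█onst fs = require('fs'); ▲┃
┃The pi┃const express = require('e█┃
┃Each c┃const path = require('path░┃
┃This m┃                          ░┃
┃  ┌───┃// FIXME: optimize later  ░┃
┃Ea│   ┃function fetchData(respons░┃
┃Er│Thi┃  const data = 67;        ░┃
┃Th│  [┃  const data = 55;        ░┃
┃Er└───┃  const config = 68;      ░┃
┃This m┃  const options = 53;     ░┃
┃The pi┃}                         ░┃
┃The al┃                          ░┃
┃      ┃// NOTE: check edge cases ░┃
┃      ┃const data = true;        ▼┃
┗━━━━━━┗━━━━━━━━━━━━━━━━━━━━━━━━━━━┛
                                    


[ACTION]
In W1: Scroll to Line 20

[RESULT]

┏━━━━━━┏━━━━━━━━━━━━━━━━━━━━━━━━━━━┓
┃ Dialo┃ FileEditor                ┃
┠──────┠───────────────────────────┨
┃The pr┃const data = true;        ▲┃
┃The pi┃function validateInput(dat░┃
┃Each c┃  const response = 64;    ░┃
┃This m┃  const data = 35;        ░┃
┃  ┌───┃  const result = 44;      ░┃
┃Ea│   ┃}                         ░┃
┃Er│Thi┃                          ░┃
┃Th│  [┃function validateInput(res░┃
┃Er└───┃  const config = 35;      ░┃
┃This m┃  const data = 59;        ░┃
┃The pi┃  const response = 28;    ░┃
┃The al┃}                         ░┃
┃      ┃                          █┃
┃      ┃function renderComponent(r▼┃
┗━━━━━━┗━━━━━━━━━━━━━━━━━━━━━━━━━━━┛
                                    


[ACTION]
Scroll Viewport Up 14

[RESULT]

                                    
                                    
                                    
┏━━━━━━┏━━━━━━━━━━━━━━━━━━━━━━━━━━━┓
┃ Dialo┃ FileEditor                ┃
┠──────┠───────────────────────────┨
┃The pr┃const data = true;        ▲┃
┃The pi┃function validateInput(dat░┃
┃Each c┃  const response = 64;    ░┃
┃This m┃  const data = 35;        ░┃
┃  ┌───┃  const result = 44;      ░┃
┃Ea│   ┃}                         ░┃
┃Er│Thi┃                          ░┃
┃Th│  [┃function validateInput(res░┃
┃Er└───┃  const config = 35;      ░┃
┃This m┃  const data = 59;        ░┃
┃The pi┃  const response = 28;    ░┃
┃The al┃}                         ░┃
┃      ┃                          █┃


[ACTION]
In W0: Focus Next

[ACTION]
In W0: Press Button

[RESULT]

                                    
                                    
                                    
┏━━━━━━┏━━━━━━━━━━━━━━━━━━━━━━━━━━━┓
┃ Dialo┃ FileEditor                ┃
┠──────┠───────────────────────────┨
┃The pr┃const data = true;        ▲┃
┃The pi┃function validateInput(dat░┃
┃Each c┃  const response = 64;    ░┃
┃This m┃  const data = 35;        ░┃
┃      ┃  const result = 44;      ░┃
┃Each c┃}                         ░┃
┃Error ┃                          ░┃
┃The al┃function validateInput(res░┃
┃Error ┃  const config = 35;      ░┃
┃This m┃  const data = 59;        ░┃
┃The pi┃  const response = 28;    ░┃
┃The al┃}                         ░┃
┃      ┃                          █┃
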